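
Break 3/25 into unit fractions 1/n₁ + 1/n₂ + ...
1/9 + 1/113 + 1/25425

Greedy algorithm:
3/25: ceiling(25/3) = 9, use 1/9
2/225: ceiling(225/2) = 113, use 1/113
1/25425: ceiling(25425/1) = 25425, use 1/25425
Result: 3/25 = 1/9 + 1/113 + 1/25425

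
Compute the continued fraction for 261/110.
[2; 2, 1, 2, 6, 2]

Euclidean algorithm steps:
261 = 2 × 110 + 41
110 = 2 × 41 + 28
41 = 1 × 28 + 13
28 = 2 × 13 + 2
13 = 6 × 2 + 1
2 = 2 × 1 + 0
Continued fraction: [2; 2, 1, 2, 6, 2]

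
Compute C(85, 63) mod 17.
0

Using Lucas' theorem:
Write n=85 and k=63 in base 17:
n in base 17: [5, 0]
k in base 17: [3, 12]
C(85,63) mod 17 = ∏ C(n_i, k_i) mod 17
Digit binomials (mod 17): C(5,3) = 10; C(0,12) = 0 (k_i > n_i)
Product: 10 × 0 = 0 ≡ 0 (mod 17)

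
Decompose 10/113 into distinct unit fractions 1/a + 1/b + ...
1/12 + 1/194 + 1/131532

Greedy algorithm:
10/113: ceiling(113/10) = 12, use 1/12
7/1356: ceiling(1356/7) = 194, use 1/194
1/131532: ceiling(131532/1) = 131532, use 1/131532
Result: 10/113 = 1/12 + 1/194 + 1/131532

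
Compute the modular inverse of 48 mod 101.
40

gcd(48, 101) = 1, so the inverse exists.
Extended Euclidean algorithm on (101, 48):
101 = 2 × 48 + 5  ⟹  5 = (1)·101 + (-2)·48
48 = 9 × 5 + 3  ⟹  3 = (-9)·101 + (19)·48
5 = 1 × 3 + 2  ⟹  2 = (10)·101 + (-21)·48
3 = 1 × 2 + 1  ⟹  1 = (-19)·101 + (40)·48
So (40)·48 ≡ 1 (mod 101), i.e. 48^(-1) ≡ 40 (mod 101).
Check: 48 × 40 = 1920 ≡ 1 (mod 101)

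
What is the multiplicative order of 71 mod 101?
25

101 is prime, so ord(71) divides φ(101) = 100.
Divisors of 100: 1, 2, 4, 5, 10, 20, 25, 50, 100.
Repeated squaring: 71^1 ≡ 71, 71^2 ≡ 92, 71^4 ≡ 81, 71^8 ≡ 97, 71^16 ≡ 16, 71^32 ≡ 54, 71^64 ≡ 88 (mod 101).
Test 71^d mod 101 for each divisor d in increasing order:
71^1 ≡ 71
71^2 ≡ 92
71^4 ≡ 81
71^5 = 71^4·71^1 ≡ 95
71^10 = 71^8·71^2 ≡ 36
71^20 = 71^16·71^4 ≡ 84
71^25 = 71^16·71^8·71^1 ≡ 1  ← first divisor giving 1
The order is 25.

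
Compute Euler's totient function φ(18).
6

18 = 2 × 3^2
φ(n) = n × ∏(1 - 1/p) for each prime p dividing n
φ(18) = 18 × (1 - 1/2) × (1 - 1/3) = 6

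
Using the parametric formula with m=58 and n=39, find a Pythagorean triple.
(1843, 4524, 4885)

Euclid's formula: a = m² - n², b = 2mn, c = m² + n²
m = 58, n = 39
a = 58² - 39² = 3364 - 1521 = 1843
b = 2 × 58 × 39 = 4524
c = 58² + 39² = 3364 + 1521 = 4885
Verification: 1843² + 4524² = 3396649 + 20466576 = 23863225 = 4885² ✓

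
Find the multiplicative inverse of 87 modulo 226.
13

gcd(87, 226) = 1, so the inverse exists.
Extended Euclidean algorithm on (226, 87):
226 = 2 × 87 + 52  ⟹  52 = (1)·226 + (-2)·87
87 = 1 × 52 + 35  ⟹  35 = (-1)·226 + (3)·87
52 = 1 × 35 + 17  ⟹  17 = (2)·226 + (-5)·87
35 = 2 × 17 + 1  ⟹  1 = (-5)·226 + (13)·87
So (13)·87 ≡ 1 (mod 226), i.e. 87^(-1) ≡ 13 (mod 226).
Check: 87 × 13 = 1131 ≡ 1 (mod 226)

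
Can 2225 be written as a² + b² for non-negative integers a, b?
4² + 47² (a=4, b=47)

Factorization: 2225 = 5^2 × 89
By Fermat: n is sum of two squares iff every prime p ≡ 3 (mod 4) appears to even power.
All primes ≡ 3 (mod 4) appear to even power.
Search a = 0, 1, 2, … for 2225 - a² a perfect square: first hit at a = 4: 2225 - 16 = 2209 = 47².
2225 = 4² + 47² = 16 + 2209 ✓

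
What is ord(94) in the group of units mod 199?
99

199 is prime, so ord(94) divides φ(199) = 198.
Divisors of 198: 1, 2, 3, 6, 9, 11, 18, 22, 33, 66, 99, 198.
Repeated squaring: 94^1 ≡ 94, 94^2 ≡ 80, 94^4 ≡ 32, 94^8 ≡ 29, 94^16 ≡ 45, 94^32 ≡ 35, 94^64 ≡ 31, 94^128 ≡ 165 (mod 199).
Test 94^d mod 199 for each divisor d in increasing order:
94^1 ≡ 94
94^2 ≡ 80
94^3 = 94^2·94^1 ≡ 157
94^6 = 94^4·94^2 ≡ 172
94^9 = 94^8·94^1 ≡ 139
94^11 = 94^8·94^2·94^1 ≡ 175
94^18 = 94^16·94^2 ≡ 18
94^22 = 94^16·94^4·94^2 ≡ 178
94^33 = 94^32·94^1 ≡ 106
94^66 = 94^64·94^2 ≡ 92
94^99 = 94^64·94^32·94^2·94^1 ≡ 1  ← first divisor giving 1
The order is 99.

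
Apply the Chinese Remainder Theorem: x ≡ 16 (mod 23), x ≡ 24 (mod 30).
384

Using Chinese Remainder Theorem:
M = 23 × 30 = 690
M1 = 30, M2 = 23
y1 = 30^(-1) mod 23 = 10
y2 = 23^(-1) mod 30 = 17
x = (16×30×10 + 24×23×17) mod 690 = 384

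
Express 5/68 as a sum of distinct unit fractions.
1/14 + 1/476

Greedy algorithm:
5/68: ceiling(68/5) = 14, use 1/14
1/476: ceiling(476/1) = 476, use 1/476
Result: 5/68 = 1/14 + 1/476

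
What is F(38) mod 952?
1

Matrix identity: Q^n = [[F_(n+1), F_n], [F_n, F_(n-1)]] with Q = [[1,1],[1,0]].
n = 38 = 100110₂. Square-and-multiply, entries mod 952:
Q^1 = [[1,1],[1,0]]
Q^2 = (Q^1)² = [[2,1],[1,1]]
Q^4 = (Q^2)² = [[5,3],[3,2]]
Q^9 = (Q^4)²·Q = [[55,34],[34,21]]
Q^19 = (Q^9)²·Q = [[101,373],[373,680]]
Q^38 = (Q^19)² = [[818,1],[1,817]]
F_38 mod 952 = Q^38[0][1] = 1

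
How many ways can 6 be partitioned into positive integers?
11

p(n) counts ways to write n as a sum of positive integers (order ignored).
Examples: 6; 5 + 1; 4 + 2; 4 + 1 + 1; 3 + 3; ... (11 total)
p(6) = 11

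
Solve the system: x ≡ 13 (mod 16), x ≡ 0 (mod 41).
205

Using Chinese Remainder Theorem:
M = 16 × 41 = 656
M1 = 41, M2 = 16
y1 = 41^(-1) mod 16 = 9
y2 = 16^(-1) mod 41 = 18
x = (13×41×9 + 0×16×18) mod 656 = 205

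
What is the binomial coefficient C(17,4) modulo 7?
0

Using Lucas' theorem:
Write n=17 and k=4 in base 7:
n in base 7: [2, 3]
k in base 7: [0, 4]
C(17,4) mod 7 = ∏ C(n_i, k_i) mod 7
Digit binomials (mod 7): C(2,0) = 1; C(3,4) = 0 (k_i > n_i)
Product: 1 × 0 = 0 ≡ 0 (mod 7)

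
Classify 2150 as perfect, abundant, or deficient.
deficient

Proper divisors of 2150: sum = 1 + 2 + 5 + 10 + 25 + 43 + 50 + 86 + 215 + 430 + 1075 = 1942
Since 1942 < 2150, 2150 is deficient.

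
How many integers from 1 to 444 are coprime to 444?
144

444 = 2^2 × 3 × 37
φ(n) = n × ∏(1 - 1/p) for each prime p dividing n
φ(444) = 444 × (1 - 1/2) × (1 - 1/3) × (1 - 1/37) = 144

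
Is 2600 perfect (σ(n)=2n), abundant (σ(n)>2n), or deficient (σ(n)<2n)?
abundant

Proper divisors of 2600: sum = 1 + 2 + 4 + 5 + 8 + 10 + 13 + 20 + ... + 325 + 520 + 650 + 1300 (23 divisors) = 3910
Since 3910 > 2600, 2600 is abundant.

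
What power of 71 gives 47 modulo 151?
28

Baby-step giant-step with step n = ⌈√151⌉ = 13.
Baby steps 71^j mod 151 (j:value) for j=0..12: 0:1, 1:71, 2:58, 3:41, 4:42, 5:113, 6:20, 7:61, 8:103, 9:65, 10:85, 11:146, 12:98.
Giant-step multiplier: 71^(-13) ≡ 71^(150-13) = 71^137 ≡ 63 (mod 151).
Giant steps γ_i = 47·63^i mod 151: γ_0=47, γ_1=92, γ_2=58 (in table at j=2).
x = i·n + j = 2·13 + 2 = 28.
Check: 71^28 ≡ 47 (mod 151).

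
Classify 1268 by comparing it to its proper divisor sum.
deficient

Proper divisors of 1268: sum = 1 + 2 + 4 + 317 + 634 = 958
Since 958 < 1268, 1268 is deficient.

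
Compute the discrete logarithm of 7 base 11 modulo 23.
7

Baby-step giant-step with step n = ⌈√23⌉ = 5.
Baby steps 11^j mod 23 (j:value) for j=0..4: 0:1, 1:11, 2:6, 3:20, 4:13.
Giant-step multiplier: 11^(-5) ≡ 11^(22-5) = 11^17 ≡ 14 (mod 23).
Giant steps γ_i = 7·14^i mod 23: γ_0=7, γ_1=6 (in table at j=2).
x = i·n + j = 1·5 + 2 = 7.
Check: 11^7 ≡ 7 (mod 23).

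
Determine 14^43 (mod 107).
35

Repeated squaring. Binary of 43 = 101011.
14^1 ≡ 14 (mod 107); 14^2 ≡ 89 (mod 107); 14^4 ≡ 3 (mod 107); 14^8 ≡ 9 (mod 107); 14^16 ≡ 81 (mod 107); 14^32 ≡ 34 (mod 107)
14^43 = 14^1 × 14^2 × 14^8 × 14^32 ≡ 35 (mod 107)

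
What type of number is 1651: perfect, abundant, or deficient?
deficient

Proper divisors of 1651: sum = 1 + 13 + 127 = 141
Since 141 < 1651, 1651 is deficient.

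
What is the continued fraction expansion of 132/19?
[6; 1, 18]

Euclidean algorithm steps:
132 = 6 × 19 + 18
19 = 1 × 18 + 1
18 = 18 × 1 + 0
Continued fraction: [6; 1, 18]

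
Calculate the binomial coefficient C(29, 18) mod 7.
0

Using Lucas' theorem:
Write n=29 and k=18 in base 7:
n in base 7: [4, 1]
k in base 7: [2, 4]
C(29,18) mod 7 = ∏ C(n_i, k_i) mod 7
Digit binomials (mod 7): C(4,2) = 6; C(1,4) = 0 (k_i > n_i)
Product: 6 × 0 = 0 ≡ 0 (mod 7)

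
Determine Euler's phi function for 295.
232

295 = 5 × 59
φ(n) = n × ∏(1 - 1/p) for each prime p dividing n
φ(295) = 295 × (1 - 1/5) × (1 - 1/59) = 232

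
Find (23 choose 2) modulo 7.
1

Using Lucas' theorem:
Write n=23 and k=2 in base 7:
n in base 7: [3, 2]
k in base 7: [0, 2]
C(23,2) mod 7 = ∏ C(n_i, k_i) mod 7
Digit binomials (mod 7): C(3,0) = 1; C(2,2) = 1
Product: 1 × 1 = 1 ≡ 1 (mod 7)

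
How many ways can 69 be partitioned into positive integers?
3554345

p(n) counts ways to write n as a sum of positive integers (order ignored).
Euler's pentagonal recurrence: p(k) = p(k-1) + p(k-2) - p(k-5) - p(k-7) + p(k-12) + p(k-15) - ... (offsets j(3j∓1)/2, signs ++--, p(0)=1, p(<0)=0).
DP table for k = 0..68: p(0)=1, p(1)=1, p(2)=2, p(3)=3, p(4)=5, p(5)=7, p(6)=11, p(7)=15, p(8)=22, p(9)=30, p(10)=42, p(11)=56, p(12)=77, p(13)=101, p(14)=135, p(15)=176, p(16)=231, p(17)=297, p(18)=385, p(19)=490, p(20)=627, p(21)=792, p(22)=1002, p(23)=1255, p(24)=1575, p(25)=1958, p(26)=2436, p(27)=3010, p(28)=3718, p(29)=4565, p(30)=5604, p(31)=6842, p(32)=8349, p(33)=10143, p(34)=12310, p(35)=14883, p(36)=17977, p(37)=21637, p(38)=26015, p(39)=31185, p(40)=37338, p(41)=44583, p(42)=53174, p(43)=63261, p(44)=75175, p(45)=89134, p(46)=105558, p(47)=124754, p(48)=147273, p(49)=173525, p(50)=204226, p(51)=239943, p(52)=281589, p(53)=329931, p(54)=386155, p(55)=451276, p(56)=526823, p(57)=614154, p(58)=715220, p(59)=831820, p(60)=966467, p(61)=1121505, p(62)=1300156, p(63)=1505499, p(64)=1741630, p(65)=2012558, p(66)=2323520, p(67)=2679689, p(68)=3087735.
Final step: p(69) = p(68) + p(67) - p(64) - p(62) + p(57) + p(54) - p(47) - p(43) + p(34) + p(29) - p(18) - p(12)
= 3087735 + 2679689 - 1741630 - 1300156 + 614154 + 386155 - 124754 - 63261 + 12310 + 4565 - 385 - 77
= 3554345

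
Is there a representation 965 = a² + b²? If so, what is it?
2² + 31² (a=2, b=31)

Factorization: 965 = 5 × 193
By Fermat: n is sum of two squares iff every prime p ≡ 3 (mod 4) appears to even power.
All primes ≡ 3 (mod 4) appear to even power.
Search a = 0, 1, 2, … for 965 - a² a perfect square: first hit at a = 2: 965 - 4 = 961 = 31².
965 = 2² + 31² = 4 + 961 ✓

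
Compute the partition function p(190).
1667727404093

p(n) counts ways to write n as a sum of positive integers (order ignored).
Euler's pentagonal recurrence: p(k) = p(k-1) + p(k-2) - p(k-5) - p(k-7) + p(k-12) + p(k-15) - ... (offsets j(3j∓1)/2, signs ++--, p(0)=1, p(<0)=0).
DP table for k = 0..189: p(0)=1, p(1)=1, p(2)=2, p(3)=3, p(4)=5, p(5)=7, p(6)=11, p(7)=15, p(8)=22, p(9)=30, p(10)=42, p(11)=56, p(12)=77, p(13)=101, p(14)=135, p(15)=176, p(16)=231, p(17)=297, p(18)=385, p(19)=490, p(20)=627, p(21)=792, p(22)=1002, p(23)=1255, p(24)=1575, p(25)=1958, p(26)=2436, p(27)=3010, p(28)=3718, p(29)=4565, p(30)=5604, p(31)=6842, p(32)=8349, p(33)=10143, p(34)=12310, p(35)=14883, p(36)=17977, p(37)=21637, p(38)=26015, p(39)=31185, p(40)=37338, p(41)=44583, p(42)=53174, p(43)=63261, p(44)=75175, p(45)=89134, p(46)=105558, p(47)=124754, p(48)=147273, p(49)=173525, p(50)=204226, p(51)=239943, p(52)=281589, p(53)=329931, p(54)=386155, p(55)=451276, p(56)=526823, p(57)=614154, p(58)=715220, p(59)=831820, p(60)=966467, p(61)=1121505, p(62)=1300156, p(63)=1505499, p(64)=1741630, p(65)=2012558, p(66)=2323520, p(67)=2679689, p(68)=3087735, p(69)=3554345, p(70)=4087968, p(71)=4697205, p(72)=5392783, p(73)=6185689, p(74)=7089500, p(75)=8118264, p(76)=9289091, p(77)=10619863, p(78)=12132164, p(79)=13848650, p(80)=15796476, p(81)=18004327, p(82)=20506255, p(83)=23338469, p(84)=26543660, p(85)=30167357, p(86)=34262962, p(87)=38887673, p(88)=44108109, p(89)=49995925, p(90)=56634173, p(91)=64112359, p(92)=72533807, p(93)=82010177, p(94)=92669720, p(95)=104651419, p(96)=118114304, p(97)=133230930, p(98)=150198136, p(99)=169229875, p(100)=190569292, p(101)=214481126, p(102)=241265379, p(103)=271248950, p(104)=304801365, p(105)=342325709, p(106)=384276336, p(107)=431149389, p(108)=483502844, p(109)=541946240, p(110)=607163746, p(111)=679903203, p(112)=761002156, p(113)=851376628, p(114)=952050665, p(115)=1064144451, p(116)=1188908248, p(117)=1327710076, p(118)=1482074143, p(119)=1653668665, p(120)=1844349560, p(121)=2056148051, p(122)=2291320912, p(123)=2552338241, p(124)=2841940500, p(125)=3163127352, p(126)=3519222692, p(127)=3913864295, p(128)=4351078600, p(129)=4835271870, p(130)=5371315400, p(131)=5964539504, p(132)=6620830889, p(133)=7346629512, p(134)=8149040695, p(135)=9035836076, p(136)=10015581680, p(137)=11097645016, p(138)=12292341831, p(139)=13610949895, p(140)=15065878135, p(141)=16670689208, p(142)=18440293320, p(143)=20390982757, p(144)=22540654445, p(145)=24908858009, p(146)=27517052599, p(147)=30388671978, p(148)=33549419497, p(149)=37027355200, p(150)=40853235313, p(151)=45060624582, p(152)=49686288421, p(153)=54770336324, p(154)=60356673280, p(155)=66493182097, p(156)=73232243759, p(157)=80630964769, p(158)=88751778802, p(159)=97662728555, p(160)=107438159466, p(161)=118159068427, p(162)=129913904637, p(163)=142798995930, p(164)=156919475295, p(165)=172389800255, p(166)=189334822579, p(167)=207890420102, p(168)=228204732751, p(169)=250438925115, p(170)=274768617130, p(171)=301384802048, p(172)=330495499613, p(173)=362326859895, p(174)=397125074750, p(175)=435157697830, p(176)=476715857290, p(177)=522115831195, p(178)=571701605655, p(179)=625846753120, p(180)=684957390936, p(181)=749474411781, p(182)=819876908323, p(183)=896684817527, p(184)=980462880430, p(185)=1071823774337, p(186)=1171432692373, p(187)=1280011042268, p(188)=1398341745571, p(189)=1527273599625.
Final step: p(190) = p(189) + p(188) - p(185) - p(183) + p(178) + p(175) - p(168) - p(164) + p(155) + p(150) - p(139) - p(133) + p(120) + p(113) - p(98) - p(90) + p(73) + p(64) - p(45) - p(35) + p(14) + p(3)
= 1527273599625 + 1398341745571 - 1071823774337 - 896684817527 + 571701605655 + 435157697830 - 228204732751 - 156919475295 + 66493182097 + 40853235313 - 13610949895 - 7346629512 + 1844349560 + 851376628 - 150198136 - 56634173 + 6185689 + 1741630 - 89134 - 14883 + 135 + 3
= 1667727404093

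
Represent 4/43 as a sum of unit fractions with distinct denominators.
1/11 + 1/473

Greedy algorithm:
4/43: ceiling(43/4) = 11, use 1/11
1/473: ceiling(473/1) = 473, use 1/473
Result: 4/43 = 1/11 + 1/473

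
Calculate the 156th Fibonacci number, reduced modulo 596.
468

Matrix identity: Q^n = [[F_(n+1), F_n], [F_n, F_(n-1)]] with Q = [[1,1],[1,0]].
n = 156 = 10011100₂. Square-and-multiply, entries mod 596:
Q^1 = [[1,1],[1,0]]
Q^2 = (Q^1)² = [[2,1],[1,1]]
Q^4 = (Q^2)² = [[5,3],[3,2]]
Q^9 = (Q^4)²·Q = [[55,34],[34,21]]
Q^19 = (Q^9)²·Q = [[209,9],[9,200]]
Q^39 = (Q^19)²·Q = [[359,254],[254,105]]
Q^78 = (Q^39)² = [[293,444],[444,445]]
Q^156 = (Q^78)² = [[481,468],[468,13]]
F_156 mod 596 = Q^156[0][1] = 468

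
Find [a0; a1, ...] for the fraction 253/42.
[6; 42]

Euclidean algorithm steps:
253 = 6 × 42 + 1
42 = 42 × 1 + 0
Continued fraction: [6; 42]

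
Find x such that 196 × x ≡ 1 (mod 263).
157

gcd(196, 263) = 1, so the inverse exists.
Extended Euclidean algorithm on (263, 196):
263 = 1 × 196 + 67  ⟹  67 = (1)·263 + (-1)·196
196 = 2 × 67 + 62  ⟹  62 = (-2)·263 + (3)·196
67 = 1 × 62 + 5  ⟹  5 = (3)·263 + (-4)·196
62 = 12 × 5 + 2  ⟹  2 = (-38)·263 + (51)·196
5 = 2 × 2 + 1  ⟹  1 = (79)·263 + (-106)·196
So (-106)·196 ≡ 1 (mod 263), i.e. 196^(-1) ≡ -106 ≡ 157 (mod 263).
Check: 196 × 157 = 30772 ≡ 1 (mod 263)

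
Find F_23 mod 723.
460

Matrix identity: Q^n = [[F_(n+1), F_n], [F_n, F_(n-1)]] with Q = [[1,1],[1,0]].
n = 23 = 10111₂. Square-and-multiply, entries mod 723:
Q^1 = [[1,1],[1,0]]
Q^2 = (Q^1)² = [[2,1],[1,1]]
Q^5 = (Q^2)²·Q = [[8,5],[5,3]]
Q^11 = (Q^5)²·Q = [[144,89],[89,55]]
Q^23 = (Q^11)²·Q = [[96,460],[460,359]]
F_23 mod 723 = Q^23[0][1] = 460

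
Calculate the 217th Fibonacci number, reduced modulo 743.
47

Matrix identity: Q^n = [[F_(n+1), F_n], [F_n, F_(n-1)]] with Q = [[1,1],[1,0]].
n = 217 = 11011001₂. Square-and-multiply, entries mod 743:
Q^1 = [[1,1],[1,0]]
Q^3 = (Q^1)²·Q = [[3,2],[2,1]]
Q^6 = (Q^3)² = [[13,8],[8,5]]
Q^13 = (Q^6)²·Q = [[377,233],[233,144]]
Q^27 = (Q^13)²·Q = [[550,266],[266,284]]
Q^54 = (Q^27)² = [[270,430],[430,583]]
Q^108 = (Q^54)² = [[722,491],[491,231]]
Q^217 = (Q^108)²·Q = [[623,47],[47,576]]
F_217 mod 743 = Q^217[0][1] = 47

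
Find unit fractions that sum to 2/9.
1/5 + 1/45

Greedy algorithm:
2/9: ceiling(9/2) = 5, use 1/5
1/45: ceiling(45/1) = 45, use 1/45
Result: 2/9 = 1/5 + 1/45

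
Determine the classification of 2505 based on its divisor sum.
deficient

Proper divisors of 2505: sum = 1 + 3 + 5 + 15 + 167 + 501 + 835 = 1527
Since 1527 < 2505, 2505 is deficient.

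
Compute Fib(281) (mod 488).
277

Matrix identity: Q^n = [[F_(n+1), F_n], [F_n, F_(n-1)]] with Q = [[1,1],[1,0]].
n = 281 = 100011001₂. Square-and-multiply, entries mod 488:
Q^1 = [[1,1],[1,0]]
Q^2 = (Q^1)² = [[2,1],[1,1]]
Q^4 = (Q^2)² = [[5,3],[3,2]]
Q^8 = (Q^4)² = [[34,21],[21,13]]
Q^17 = (Q^8)²·Q = [[144,133],[133,11]]
Q^35 = (Q^17)²·Q = [[480,361],[361,119]]
Q^70 = (Q^35)² = [[89,55],[55,34]]
Q^140 = (Q^70)² = [[210,421],[421,277]]
Q^281 = (Q^140)²·Q = [[344,277],[277,67]]
F_281 mod 488 = Q^281[0][1] = 277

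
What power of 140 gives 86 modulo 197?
131

Baby-step giant-step with step n = ⌈√197⌉ = 15.
Baby steps 140^j mod 197 (j:value) for j=0..14: 0:1, 1:140, 2:97, 3:184, 4:150, 5:118, 6:169, 7:20, 8:42, 9:167, 10:134, 11:45, 12:193, 13:31, 14:6.
Giant-step multiplier: 140^(-15) ≡ 140^(196-15) = 140^181 ≡ 72 (mod 197).
Giant steps γ_i = 86·72^i mod 197: γ_0=86, γ_1=85, γ_2=13, γ_3=148, γ_4=18, γ_5=114, γ_6=131, γ_7=173, γ_8=45 (in table at j=11).
x = i·n + j = 8·15 + 11 = 131.
Check: 140^131 ≡ 86 (mod 197).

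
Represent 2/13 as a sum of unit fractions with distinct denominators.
1/7 + 1/91

Greedy algorithm:
2/13: ceiling(13/2) = 7, use 1/7
1/91: ceiling(91/1) = 91, use 1/91
Result: 2/13 = 1/7 + 1/91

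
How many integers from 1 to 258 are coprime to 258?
84

258 = 2 × 3 × 43
φ(n) = n × ∏(1 - 1/p) for each prime p dividing n
φ(258) = 258 × (1 - 1/2) × (1 - 1/3) × (1 - 1/43) = 84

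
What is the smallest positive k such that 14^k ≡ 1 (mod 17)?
16

17 is prime, so ord(14) divides φ(17) = 16.
Divisors of 16: 1, 2, 4, 8, 16.
Repeated squaring: 14^1 ≡ 14, 14^2 ≡ 9, 14^4 ≡ 13, 14^8 ≡ 16, 14^16 ≡ 1 (mod 17).
Test 14^d mod 17 for each divisor d in increasing order:
14^1 ≡ 14
14^2 ≡ 9
14^4 ≡ 13
14^8 ≡ 16
14^16 ≡ 1  ← first divisor giving 1
The order is 16.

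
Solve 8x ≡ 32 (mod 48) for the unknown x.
x ≡ 4 (mod 6)

gcd(8, 48) = 8, which divides 32, so solutions exist.
Divide through by 8: x ≡ 4 (mod 6).
The coefficient of x is now 1, so x ≡ 4 (mod 6).
Check: 8 × 4 = 32 ≡ 32 (mod 48).
x ≡ 4 (mod 6), giving 8 solutions mod 48.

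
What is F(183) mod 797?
674

Matrix identity: Q^n = [[F_(n+1), F_n], [F_n, F_(n-1)]] with Q = [[1,1],[1,0]].
n = 183 = 10110111₂. Square-and-multiply, entries mod 797:
Q^1 = [[1,1],[1,0]]
Q^2 = (Q^1)² = [[2,1],[1,1]]
Q^5 = (Q^2)²·Q = [[8,5],[5,3]]
Q^11 = (Q^5)²·Q = [[144,89],[89,55]]
Q^22 = (Q^11)² = [[762,177],[177,585]]
Q^45 = (Q^22)²·Q = [[790,674],[674,116]]
Q^91 = (Q^45)²·Q = [[177,35],[35,142]]
Q^183 = (Q^91)²·Q = [[681,674],[674,7]]
F_183 mod 797 = Q^183[0][1] = 674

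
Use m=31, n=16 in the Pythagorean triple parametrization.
(705, 992, 1217)

Euclid's formula: a = m² - n², b = 2mn, c = m² + n²
m = 31, n = 16
a = 31² - 16² = 961 - 256 = 705
b = 2 × 31 × 16 = 992
c = 31² + 16² = 961 + 256 = 1217
Verification: 705² + 992² = 497025 + 984064 = 1481089 = 1217² ✓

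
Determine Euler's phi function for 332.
164

332 = 2^2 × 83
φ(n) = n × ∏(1 - 1/p) for each prime p dividing n
φ(332) = 332 × (1 - 1/2) × (1 - 1/83) = 164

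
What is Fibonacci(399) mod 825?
1

Matrix identity: Q^n = [[F_(n+1), F_n], [F_n, F_(n-1)]] with Q = [[1,1],[1,0]].
n = 399 = 110001111₂. Square-and-multiply, entries mod 825:
Q^1 = [[1,1],[1,0]]
Q^3 = (Q^1)²·Q = [[3,2],[2,1]]
Q^6 = (Q^3)² = [[13,8],[8,5]]
Q^12 = (Q^6)² = [[233,144],[144,89]]
Q^24 = (Q^12)² = [[775,168],[168,607]]
Q^49 = (Q^24)²·Q = [[550,199],[199,351]]
Q^99 = (Q^49)²·Q = [[0,551],[551,274]]
Q^199 = (Q^99)²·Q = [[0,1],[1,824]]
Q^399 = (Q^199)²·Q = [[0,1],[1,824]]
F_399 mod 825 = Q^399[0][1] = 1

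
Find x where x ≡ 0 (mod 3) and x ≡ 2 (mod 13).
15

Using Chinese Remainder Theorem:
M = 3 × 13 = 39
M1 = 13, M2 = 3
y1 = 13^(-1) mod 3 = 1
y2 = 3^(-1) mod 13 = 9
x = (0×13×1 + 2×3×9) mod 39 = 15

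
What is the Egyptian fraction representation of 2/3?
1/2 + 1/6

Greedy algorithm:
2/3: ceiling(3/2) = 2, use 1/2
1/6: ceiling(6/1) = 6, use 1/6
Result: 2/3 = 1/2 + 1/6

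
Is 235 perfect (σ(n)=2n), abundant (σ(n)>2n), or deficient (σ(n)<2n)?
deficient

Proper divisors of 235: sum = 1 + 5 + 47 = 53
Since 53 < 235, 235 is deficient.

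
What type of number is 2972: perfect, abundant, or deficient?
deficient

Proper divisors of 2972: sum = 1 + 2 + 4 + 743 + 1486 = 2236
Since 2236 < 2972, 2972 is deficient.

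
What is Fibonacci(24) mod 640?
288

Matrix identity: Q^n = [[F_(n+1), F_n], [F_n, F_(n-1)]] with Q = [[1,1],[1,0]].
n = 24 = 11000₂. Square-and-multiply, entries mod 640:
Q^1 = [[1,1],[1,0]]
Q^3 = (Q^1)²·Q = [[3,2],[2,1]]
Q^6 = (Q^3)² = [[13,8],[8,5]]
Q^12 = (Q^6)² = [[233,144],[144,89]]
Q^24 = (Q^12)² = [[145,288],[288,497]]
F_24 mod 640 = Q^24[0][1] = 288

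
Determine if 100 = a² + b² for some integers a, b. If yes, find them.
0² + 10² (a=0, b=10)

Factorization: 100 = 2^2 × 5^2
By Fermat: n is sum of two squares iff every prime p ≡ 3 (mod 4) appears to even power.
All primes ≡ 3 (mod 4) appear to even power.
Search a = 0, 1, 2, … for 100 - a² a perfect square: first hit at a = 0: 100 - 0 = 100 = 10².
100 = 0² + 10² = 0 + 100 ✓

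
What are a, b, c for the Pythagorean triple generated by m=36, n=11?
(1175, 792, 1417)

Euclid's formula: a = m² - n², b = 2mn, c = m² + n²
m = 36, n = 11
a = 36² - 11² = 1296 - 121 = 1175
b = 2 × 36 × 11 = 792
c = 36² + 11² = 1296 + 121 = 1417
Verification: 1175² + 792² = 1380625 + 627264 = 2007889 = 1417² ✓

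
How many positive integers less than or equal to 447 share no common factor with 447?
296

447 = 3 × 149
φ(n) = n × ∏(1 - 1/p) for each prime p dividing n
φ(447) = 447 × (1 - 1/3) × (1 - 1/149) = 296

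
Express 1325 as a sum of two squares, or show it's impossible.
10² + 35² (a=10, b=35)

Factorization: 1325 = 5^2 × 53
By Fermat: n is sum of two squares iff every prime p ≡ 3 (mod 4) appears to even power.
All primes ≡ 3 (mod 4) appear to even power.
Search a = 0, 1, 2, … for 1325 - a² a perfect square: first hit at a = 10: 1325 - 100 = 1225 = 35².
1325 = 10² + 35² = 100 + 1225 ✓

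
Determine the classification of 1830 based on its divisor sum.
abundant

Proper divisors of 1830: sum = 1 + 2 + 3 + 5 + 6 + 10 + 15 + 30 + 61 + 122 + 183 + 305 + 366 + 610 + 915 = 2634
Since 2634 > 1830, 1830 is abundant.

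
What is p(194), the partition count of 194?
2366022741845

p(n) counts ways to write n as a sum of positive integers (order ignored).
Euler's pentagonal recurrence: p(k) = p(k-1) + p(k-2) - p(k-5) - p(k-7) + p(k-12) + p(k-15) - ... (offsets j(3j∓1)/2, signs ++--, p(0)=1, p(<0)=0).
DP table for k = 0..193: p(0)=1, p(1)=1, p(2)=2, p(3)=3, p(4)=5, p(5)=7, p(6)=11, p(7)=15, p(8)=22, p(9)=30, p(10)=42, p(11)=56, p(12)=77, p(13)=101, p(14)=135, p(15)=176, p(16)=231, p(17)=297, p(18)=385, p(19)=490, p(20)=627, p(21)=792, p(22)=1002, p(23)=1255, p(24)=1575, p(25)=1958, p(26)=2436, p(27)=3010, p(28)=3718, p(29)=4565, p(30)=5604, p(31)=6842, p(32)=8349, p(33)=10143, p(34)=12310, p(35)=14883, p(36)=17977, p(37)=21637, p(38)=26015, p(39)=31185, p(40)=37338, p(41)=44583, p(42)=53174, p(43)=63261, p(44)=75175, p(45)=89134, p(46)=105558, p(47)=124754, p(48)=147273, p(49)=173525, p(50)=204226, p(51)=239943, p(52)=281589, p(53)=329931, p(54)=386155, p(55)=451276, p(56)=526823, p(57)=614154, p(58)=715220, p(59)=831820, p(60)=966467, p(61)=1121505, p(62)=1300156, p(63)=1505499, p(64)=1741630, p(65)=2012558, p(66)=2323520, p(67)=2679689, p(68)=3087735, p(69)=3554345, p(70)=4087968, p(71)=4697205, p(72)=5392783, p(73)=6185689, p(74)=7089500, p(75)=8118264, p(76)=9289091, p(77)=10619863, p(78)=12132164, p(79)=13848650, p(80)=15796476, p(81)=18004327, p(82)=20506255, p(83)=23338469, p(84)=26543660, p(85)=30167357, p(86)=34262962, p(87)=38887673, p(88)=44108109, p(89)=49995925, p(90)=56634173, p(91)=64112359, p(92)=72533807, p(93)=82010177, p(94)=92669720, p(95)=104651419, p(96)=118114304, p(97)=133230930, p(98)=150198136, p(99)=169229875, p(100)=190569292, p(101)=214481126, p(102)=241265379, p(103)=271248950, p(104)=304801365, p(105)=342325709, p(106)=384276336, p(107)=431149389, p(108)=483502844, p(109)=541946240, p(110)=607163746, p(111)=679903203, p(112)=761002156, p(113)=851376628, p(114)=952050665, p(115)=1064144451, p(116)=1188908248, p(117)=1327710076, p(118)=1482074143, p(119)=1653668665, p(120)=1844349560, p(121)=2056148051, p(122)=2291320912, p(123)=2552338241, p(124)=2841940500, p(125)=3163127352, p(126)=3519222692, p(127)=3913864295, p(128)=4351078600, p(129)=4835271870, p(130)=5371315400, p(131)=5964539504, p(132)=6620830889, p(133)=7346629512, p(134)=8149040695, p(135)=9035836076, p(136)=10015581680, p(137)=11097645016, p(138)=12292341831, p(139)=13610949895, p(140)=15065878135, p(141)=16670689208, p(142)=18440293320, p(143)=20390982757, p(144)=22540654445, p(145)=24908858009, p(146)=27517052599, p(147)=30388671978, p(148)=33549419497, p(149)=37027355200, p(150)=40853235313, p(151)=45060624582, p(152)=49686288421, p(153)=54770336324, p(154)=60356673280, p(155)=66493182097, p(156)=73232243759, p(157)=80630964769, p(158)=88751778802, p(159)=97662728555, p(160)=107438159466, p(161)=118159068427, p(162)=129913904637, p(163)=142798995930, p(164)=156919475295, p(165)=172389800255, p(166)=189334822579, p(167)=207890420102, p(168)=228204732751, p(169)=250438925115, p(170)=274768617130, p(171)=301384802048, p(172)=330495499613, p(173)=362326859895, p(174)=397125074750, p(175)=435157697830, p(176)=476715857290, p(177)=522115831195, p(178)=571701605655, p(179)=625846753120, p(180)=684957390936, p(181)=749474411781, p(182)=819876908323, p(183)=896684817527, p(184)=980462880430, p(185)=1071823774337, p(186)=1171432692373, p(187)=1280011042268, p(188)=1398341745571, p(189)=1527273599625, p(190)=1667727404093, p(191)=1820701100652, p(192)=1987276856363, p(193)=2168627105469.
Final step: p(194) = p(193) + p(192) - p(189) - p(187) + p(182) + p(179) - p(172) - p(168) + p(159) + p(154) - p(143) - p(137) + p(124) + p(117) - p(102) - p(94) + p(77) + p(68) - p(49) - p(39) + p(18) + p(7)
= 2168627105469 + 1987276856363 - 1527273599625 - 1280011042268 + 819876908323 + 625846753120 - 330495499613 - 228204732751 + 97662728555 + 60356673280 - 20390982757 - 11097645016 + 2841940500 + 1327710076 - 241265379 - 92669720 + 10619863 + 3087735 - 173525 - 31185 + 385 + 15
= 2366022741845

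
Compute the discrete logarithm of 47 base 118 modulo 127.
30

Baby-step giant-step with step n = ⌈√127⌉ = 12.
Baby steps 118^j mod 127 (j:value) for j=0..11: 0:1, 1:118, 2:81, 3:33, 4:84, 5:6, 6:73, 7:105, 8:71, 9:123, 10:36, 11:57.
Giant-step multiplier: 118^(-12) ≡ 118^(126-12) = 118^114 ≡ 76 (mod 127).
Giant steps γ_i = 47·76^i mod 127: γ_0=47, γ_1=16, γ_2=73 (in table at j=6).
x = i·n + j = 2·12 + 6 = 30.
Check: 118^30 ≡ 47 (mod 127).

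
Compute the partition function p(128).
4351078600

p(n) counts ways to write n as a sum of positive integers (order ignored).
Euler's pentagonal recurrence: p(k) = p(k-1) + p(k-2) - p(k-5) - p(k-7) + p(k-12) + p(k-15) - ... (offsets j(3j∓1)/2, signs ++--, p(0)=1, p(<0)=0).
DP table for k = 0..127: p(0)=1, p(1)=1, p(2)=2, p(3)=3, p(4)=5, p(5)=7, p(6)=11, p(7)=15, p(8)=22, p(9)=30, p(10)=42, p(11)=56, p(12)=77, p(13)=101, p(14)=135, p(15)=176, p(16)=231, p(17)=297, p(18)=385, p(19)=490, p(20)=627, p(21)=792, p(22)=1002, p(23)=1255, p(24)=1575, p(25)=1958, p(26)=2436, p(27)=3010, p(28)=3718, p(29)=4565, p(30)=5604, p(31)=6842, p(32)=8349, p(33)=10143, p(34)=12310, p(35)=14883, p(36)=17977, p(37)=21637, p(38)=26015, p(39)=31185, p(40)=37338, p(41)=44583, p(42)=53174, p(43)=63261, p(44)=75175, p(45)=89134, p(46)=105558, p(47)=124754, p(48)=147273, p(49)=173525, p(50)=204226, p(51)=239943, p(52)=281589, p(53)=329931, p(54)=386155, p(55)=451276, p(56)=526823, p(57)=614154, p(58)=715220, p(59)=831820, p(60)=966467, p(61)=1121505, p(62)=1300156, p(63)=1505499, p(64)=1741630, p(65)=2012558, p(66)=2323520, p(67)=2679689, p(68)=3087735, p(69)=3554345, p(70)=4087968, p(71)=4697205, p(72)=5392783, p(73)=6185689, p(74)=7089500, p(75)=8118264, p(76)=9289091, p(77)=10619863, p(78)=12132164, p(79)=13848650, p(80)=15796476, p(81)=18004327, p(82)=20506255, p(83)=23338469, p(84)=26543660, p(85)=30167357, p(86)=34262962, p(87)=38887673, p(88)=44108109, p(89)=49995925, p(90)=56634173, p(91)=64112359, p(92)=72533807, p(93)=82010177, p(94)=92669720, p(95)=104651419, p(96)=118114304, p(97)=133230930, p(98)=150198136, p(99)=169229875, p(100)=190569292, p(101)=214481126, p(102)=241265379, p(103)=271248950, p(104)=304801365, p(105)=342325709, p(106)=384276336, p(107)=431149389, p(108)=483502844, p(109)=541946240, p(110)=607163746, p(111)=679903203, p(112)=761002156, p(113)=851376628, p(114)=952050665, p(115)=1064144451, p(116)=1188908248, p(117)=1327710076, p(118)=1482074143, p(119)=1653668665, p(120)=1844349560, p(121)=2056148051, p(122)=2291320912, p(123)=2552338241, p(124)=2841940500, p(125)=3163127352, p(126)=3519222692, p(127)=3913864295.
Final step: p(128) = p(127) + p(126) - p(123) - p(121) + p(116) + p(113) - p(106) - p(102) + p(93) + p(88) - p(77) - p(71) + p(58) + p(51) - p(36) - p(28) + p(11) + p(2)
= 3913864295 + 3519222692 - 2552338241 - 2056148051 + 1188908248 + 851376628 - 384276336 - 241265379 + 82010177 + 44108109 - 10619863 - 4697205 + 715220 + 239943 - 17977 - 3718 + 56 + 2
= 4351078600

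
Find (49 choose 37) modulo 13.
0

Using Lucas' theorem:
Write n=49 and k=37 in base 13:
n in base 13: [3, 10]
k in base 13: [2, 11]
C(49,37) mod 13 = ∏ C(n_i, k_i) mod 13
Digit binomials (mod 13): C(3,2) = 3; C(10,11) = 0 (k_i > n_i)
Product: 3 × 0 = 0 ≡ 0 (mod 13)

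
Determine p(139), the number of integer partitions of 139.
13610949895

p(n) counts ways to write n as a sum of positive integers (order ignored).
Euler's pentagonal recurrence: p(k) = p(k-1) + p(k-2) - p(k-5) - p(k-7) + p(k-12) + p(k-15) - ... (offsets j(3j∓1)/2, signs ++--, p(0)=1, p(<0)=0).
DP table for k = 0..138: p(0)=1, p(1)=1, p(2)=2, p(3)=3, p(4)=5, p(5)=7, p(6)=11, p(7)=15, p(8)=22, p(9)=30, p(10)=42, p(11)=56, p(12)=77, p(13)=101, p(14)=135, p(15)=176, p(16)=231, p(17)=297, p(18)=385, p(19)=490, p(20)=627, p(21)=792, p(22)=1002, p(23)=1255, p(24)=1575, p(25)=1958, p(26)=2436, p(27)=3010, p(28)=3718, p(29)=4565, p(30)=5604, p(31)=6842, p(32)=8349, p(33)=10143, p(34)=12310, p(35)=14883, p(36)=17977, p(37)=21637, p(38)=26015, p(39)=31185, p(40)=37338, p(41)=44583, p(42)=53174, p(43)=63261, p(44)=75175, p(45)=89134, p(46)=105558, p(47)=124754, p(48)=147273, p(49)=173525, p(50)=204226, p(51)=239943, p(52)=281589, p(53)=329931, p(54)=386155, p(55)=451276, p(56)=526823, p(57)=614154, p(58)=715220, p(59)=831820, p(60)=966467, p(61)=1121505, p(62)=1300156, p(63)=1505499, p(64)=1741630, p(65)=2012558, p(66)=2323520, p(67)=2679689, p(68)=3087735, p(69)=3554345, p(70)=4087968, p(71)=4697205, p(72)=5392783, p(73)=6185689, p(74)=7089500, p(75)=8118264, p(76)=9289091, p(77)=10619863, p(78)=12132164, p(79)=13848650, p(80)=15796476, p(81)=18004327, p(82)=20506255, p(83)=23338469, p(84)=26543660, p(85)=30167357, p(86)=34262962, p(87)=38887673, p(88)=44108109, p(89)=49995925, p(90)=56634173, p(91)=64112359, p(92)=72533807, p(93)=82010177, p(94)=92669720, p(95)=104651419, p(96)=118114304, p(97)=133230930, p(98)=150198136, p(99)=169229875, p(100)=190569292, p(101)=214481126, p(102)=241265379, p(103)=271248950, p(104)=304801365, p(105)=342325709, p(106)=384276336, p(107)=431149389, p(108)=483502844, p(109)=541946240, p(110)=607163746, p(111)=679903203, p(112)=761002156, p(113)=851376628, p(114)=952050665, p(115)=1064144451, p(116)=1188908248, p(117)=1327710076, p(118)=1482074143, p(119)=1653668665, p(120)=1844349560, p(121)=2056148051, p(122)=2291320912, p(123)=2552338241, p(124)=2841940500, p(125)=3163127352, p(126)=3519222692, p(127)=3913864295, p(128)=4351078600, p(129)=4835271870, p(130)=5371315400, p(131)=5964539504, p(132)=6620830889, p(133)=7346629512, p(134)=8149040695, p(135)=9035836076, p(136)=10015581680, p(137)=11097645016, p(138)=12292341831.
Final step: p(139) = p(138) + p(137) - p(134) - p(132) + p(127) + p(124) - p(117) - p(113) + p(104) + p(99) - p(88) - p(82) + p(69) + p(62) - p(47) - p(39) + p(22) + p(13)
= 12292341831 + 11097645016 - 8149040695 - 6620830889 + 3913864295 + 2841940500 - 1327710076 - 851376628 + 304801365 + 169229875 - 44108109 - 20506255 + 3554345 + 1300156 - 124754 - 31185 + 1002 + 101
= 13610949895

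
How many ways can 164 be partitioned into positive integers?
156919475295

p(n) counts ways to write n as a sum of positive integers (order ignored).
Euler's pentagonal recurrence: p(k) = p(k-1) + p(k-2) - p(k-5) - p(k-7) + p(k-12) + p(k-15) - ... (offsets j(3j∓1)/2, signs ++--, p(0)=1, p(<0)=0).
DP table for k = 0..163: p(0)=1, p(1)=1, p(2)=2, p(3)=3, p(4)=5, p(5)=7, p(6)=11, p(7)=15, p(8)=22, p(9)=30, p(10)=42, p(11)=56, p(12)=77, p(13)=101, p(14)=135, p(15)=176, p(16)=231, p(17)=297, p(18)=385, p(19)=490, p(20)=627, p(21)=792, p(22)=1002, p(23)=1255, p(24)=1575, p(25)=1958, p(26)=2436, p(27)=3010, p(28)=3718, p(29)=4565, p(30)=5604, p(31)=6842, p(32)=8349, p(33)=10143, p(34)=12310, p(35)=14883, p(36)=17977, p(37)=21637, p(38)=26015, p(39)=31185, p(40)=37338, p(41)=44583, p(42)=53174, p(43)=63261, p(44)=75175, p(45)=89134, p(46)=105558, p(47)=124754, p(48)=147273, p(49)=173525, p(50)=204226, p(51)=239943, p(52)=281589, p(53)=329931, p(54)=386155, p(55)=451276, p(56)=526823, p(57)=614154, p(58)=715220, p(59)=831820, p(60)=966467, p(61)=1121505, p(62)=1300156, p(63)=1505499, p(64)=1741630, p(65)=2012558, p(66)=2323520, p(67)=2679689, p(68)=3087735, p(69)=3554345, p(70)=4087968, p(71)=4697205, p(72)=5392783, p(73)=6185689, p(74)=7089500, p(75)=8118264, p(76)=9289091, p(77)=10619863, p(78)=12132164, p(79)=13848650, p(80)=15796476, p(81)=18004327, p(82)=20506255, p(83)=23338469, p(84)=26543660, p(85)=30167357, p(86)=34262962, p(87)=38887673, p(88)=44108109, p(89)=49995925, p(90)=56634173, p(91)=64112359, p(92)=72533807, p(93)=82010177, p(94)=92669720, p(95)=104651419, p(96)=118114304, p(97)=133230930, p(98)=150198136, p(99)=169229875, p(100)=190569292, p(101)=214481126, p(102)=241265379, p(103)=271248950, p(104)=304801365, p(105)=342325709, p(106)=384276336, p(107)=431149389, p(108)=483502844, p(109)=541946240, p(110)=607163746, p(111)=679903203, p(112)=761002156, p(113)=851376628, p(114)=952050665, p(115)=1064144451, p(116)=1188908248, p(117)=1327710076, p(118)=1482074143, p(119)=1653668665, p(120)=1844349560, p(121)=2056148051, p(122)=2291320912, p(123)=2552338241, p(124)=2841940500, p(125)=3163127352, p(126)=3519222692, p(127)=3913864295, p(128)=4351078600, p(129)=4835271870, p(130)=5371315400, p(131)=5964539504, p(132)=6620830889, p(133)=7346629512, p(134)=8149040695, p(135)=9035836076, p(136)=10015581680, p(137)=11097645016, p(138)=12292341831, p(139)=13610949895, p(140)=15065878135, p(141)=16670689208, p(142)=18440293320, p(143)=20390982757, p(144)=22540654445, p(145)=24908858009, p(146)=27517052599, p(147)=30388671978, p(148)=33549419497, p(149)=37027355200, p(150)=40853235313, p(151)=45060624582, p(152)=49686288421, p(153)=54770336324, p(154)=60356673280, p(155)=66493182097, p(156)=73232243759, p(157)=80630964769, p(158)=88751778802, p(159)=97662728555, p(160)=107438159466, p(161)=118159068427, p(162)=129913904637, p(163)=142798995930.
Final step: p(164) = p(163) + p(162) - p(159) - p(157) + p(152) + p(149) - p(142) - p(138) + p(129) + p(124) - p(113) - p(107) + p(94) + p(87) - p(72) - p(64) + p(47) + p(38) - p(19) - p(9)
= 142798995930 + 129913904637 - 97662728555 - 80630964769 + 49686288421 + 37027355200 - 18440293320 - 12292341831 + 4835271870 + 2841940500 - 851376628 - 431149389 + 92669720 + 38887673 - 5392783 - 1741630 + 124754 + 26015 - 490 - 30
= 156919475295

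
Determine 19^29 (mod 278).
115

Repeated squaring. Binary of 29 = 11101.
19^1 ≡ 19 (mod 278); 19^2 ≡ 83 (mod 278); 19^4 ≡ 217 (mod 278); 19^8 ≡ 107 (mod 278); 19^16 ≡ 51 (mod 278)
19^29 = 19^1 × 19^4 × 19^8 × 19^16 ≡ 115 (mod 278)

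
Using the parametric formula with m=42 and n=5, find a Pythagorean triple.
(1739, 420, 1789)

Euclid's formula: a = m² - n², b = 2mn, c = m² + n²
m = 42, n = 5
a = 42² - 5² = 1764 - 25 = 1739
b = 2 × 42 × 5 = 420
c = 42² + 5² = 1764 + 25 = 1789
Verification: 1739² + 420² = 3024121 + 176400 = 3200521 = 1789² ✓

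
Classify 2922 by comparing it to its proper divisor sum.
abundant

Proper divisors of 2922: sum = 1 + 2 + 3 + 6 + 487 + 974 + 1461 = 2934
Since 2934 > 2922, 2922 is abundant.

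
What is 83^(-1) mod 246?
83

gcd(83, 246) = 1, so the inverse exists.
Extended Euclidean algorithm on (246, 83):
246 = 2 × 83 + 80  ⟹  80 = (1)·246 + (-2)·83
83 = 1 × 80 + 3  ⟹  3 = (-1)·246 + (3)·83
80 = 26 × 3 + 2  ⟹  2 = (27)·246 + (-80)·83
3 = 1 × 2 + 1  ⟹  1 = (-28)·246 + (83)·83
So (83)·83 ≡ 1 (mod 246), i.e. 83^(-1) ≡ 83 (mod 246).
Check: 83 × 83 = 6889 ≡ 1 (mod 246)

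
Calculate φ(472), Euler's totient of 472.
232

472 = 2^3 × 59
φ(n) = n × ∏(1 - 1/p) for each prime p dividing n
φ(472) = 472 × (1 - 1/2) × (1 - 1/59) = 232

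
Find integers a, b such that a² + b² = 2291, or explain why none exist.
Not possible

Factorization: 2291 = 29 × 79
By Fermat: n is sum of two squares iff every prime p ≡ 3 (mod 4) appears to even power.
Prime(s) ≡ 3 (mod 4) with odd exponent: [(79, 1)]
Therefore 2291 cannot be expressed as a² + b².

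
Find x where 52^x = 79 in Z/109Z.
95

Baby-step giant-step with step n = ⌈√109⌉ = 11.
Baby steps 52^j mod 109 (j:value) for j=0..10: 0:1, 1:52, 2:88, 3:107, 4:5, 5:42, 6:4, 7:99, 8:25, 9:101, 10:20.
Giant-step multiplier: 52^(-11) ≡ 52^(108-11) = 52^97 ≡ 85 (mod 109).
Giant steps γ_i = 79·85^i mod 109: γ_0=79, γ_1=66, γ_2=51, γ_3=84, γ_4=55, γ_5=97, γ_6=70, γ_7=64, γ_8=99 (in table at j=7).
x = i·n + j = 8·11 + 7 = 95.
Check: 52^95 ≡ 79 (mod 109).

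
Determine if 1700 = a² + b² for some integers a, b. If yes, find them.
10² + 40² (a=10, b=40)

Factorization: 1700 = 2^2 × 5^2 × 17
By Fermat: n is sum of two squares iff every prime p ≡ 3 (mod 4) appears to even power.
All primes ≡ 3 (mod 4) appear to even power.
Search a = 0, 1, 2, … for 1700 - a² a perfect square: first hit at a = 10: 1700 - 100 = 1600 = 40².
1700 = 10² + 40² = 100 + 1600 ✓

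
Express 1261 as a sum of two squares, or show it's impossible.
6² + 35² (a=6, b=35)

Factorization: 1261 = 13 × 97
By Fermat: n is sum of two squares iff every prime p ≡ 3 (mod 4) appears to even power.
All primes ≡ 3 (mod 4) appear to even power.
Search a = 0, 1, 2, … for 1261 - a² a perfect square: first hit at a = 6: 1261 - 36 = 1225 = 35².
1261 = 6² + 35² = 36 + 1225 ✓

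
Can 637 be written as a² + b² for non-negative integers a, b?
14² + 21² (a=14, b=21)

Factorization: 637 = 7^2 × 13
By Fermat: n is sum of two squares iff every prime p ≡ 3 (mod 4) appears to even power.
All primes ≡ 3 (mod 4) appear to even power.
Search a = 0, 1, 2, … for 637 - a² a perfect square: first hit at a = 14: 637 - 196 = 441 = 21².
637 = 14² + 21² = 196 + 441 ✓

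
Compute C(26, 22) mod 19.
16

Using Lucas' theorem:
Write n=26 and k=22 in base 19:
n in base 19: [1, 7]
k in base 19: [1, 3]
C(26,22) mod 19 = ∏ C(n_i, k_i) mod 19
Digit binomials (mod 19): C(1,1) = 1; C(7,3) = 35 ≡ 16
Product: 1 × 16 = 16 ≡ 16 (mod 19)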